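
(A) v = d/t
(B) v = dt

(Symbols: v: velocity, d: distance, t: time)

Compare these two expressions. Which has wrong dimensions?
(B)

(A) v = d/t: LHS [L T^-1], RHS [L T^-1] ✓
(B) v = dt: LHS [L T^-1], RHS [L T] ✗

Expression (B) v = dt is dimensionally incorrect.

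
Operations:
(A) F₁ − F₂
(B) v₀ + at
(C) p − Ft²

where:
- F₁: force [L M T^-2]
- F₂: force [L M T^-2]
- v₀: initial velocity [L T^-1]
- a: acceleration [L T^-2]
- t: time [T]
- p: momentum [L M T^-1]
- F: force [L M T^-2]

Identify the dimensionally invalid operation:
(C) p − Ft²

(A) F₁ − F₂: F₁ [L M T^-2] and F₂ [L M T^-2] — same dimensions ✓
(B) v₀ + at: v₀ [L T^-1] and at [L T^-1] — same dimensions ✓
(C) p − Ft²: p [L M T^-1] and Ft² [L M] — different dimensions cannot be added/subtracted ✗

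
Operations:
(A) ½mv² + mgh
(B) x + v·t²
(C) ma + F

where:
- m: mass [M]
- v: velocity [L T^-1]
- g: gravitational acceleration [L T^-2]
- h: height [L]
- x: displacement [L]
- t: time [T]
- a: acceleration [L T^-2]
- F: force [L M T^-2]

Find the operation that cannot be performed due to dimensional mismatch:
(B) x + v·t²

(A) ½mv² + mgh: ½mv² [L^2 M T^-2] and mgh [L^2 M T^-2] — same dimensions ✓
(B) x + v·t²: x [L] and v·t² [L T] — different dimensions cannot be added/subtracted ✗
(C) ma + F: ma [L M T^-2] and F [L M T^-2] — same dimensions ✓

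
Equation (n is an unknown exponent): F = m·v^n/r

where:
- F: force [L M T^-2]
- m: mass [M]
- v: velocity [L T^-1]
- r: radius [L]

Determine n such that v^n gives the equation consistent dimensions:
n = 2

F has dimensions [L M T^-2]; v has dimensions [L T^-1].
The rest of the RHS has dimensions [L^-1 M], so v^n must supply [L^2 T^-2].
With n = 2: m·v^2/r has dimensions [L M T^-2], matching the LHS ✓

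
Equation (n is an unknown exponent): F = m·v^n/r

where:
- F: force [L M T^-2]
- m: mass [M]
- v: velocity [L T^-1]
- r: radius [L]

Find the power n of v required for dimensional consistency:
n = 2

F has dimensions [L M T^-2]; v has dimensions [L T^-1].
The rest of the RHS has dimensions [L^-1 M], so v^n must supply [L^2 T^-2].
With n = 2: m·v^2/r has dimensions [L M T^-2], matching the LHS ✓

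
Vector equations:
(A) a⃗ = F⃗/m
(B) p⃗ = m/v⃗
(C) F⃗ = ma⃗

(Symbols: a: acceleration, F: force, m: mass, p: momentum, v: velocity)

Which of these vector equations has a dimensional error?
(B) p⃗ = m/v⃗

(A) a⃗ = F⃗/m: LHS [L T^-2], RHS [L T^-2] ✓ — force (vector) divided by mass (scalar)
(B) p⃗ = m/v⃗: LHS [L M T^-1], RHS [L^-1 M T] ✗ — momentum is mass times velocity; should be mv⃗ (and division by a vector is undefined)
(C) F⃗ = ma⃗: LHS [L M T^-2], RHS [L M T^-2] ✓ — Force and acceleration are vectors, mass is a scalar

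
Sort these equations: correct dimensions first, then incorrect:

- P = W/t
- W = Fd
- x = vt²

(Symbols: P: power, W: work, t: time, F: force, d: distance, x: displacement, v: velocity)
Dimensionally correct: P = W/t, W = Fd
Dimensionally incorrect: x = vt²
Ordered (correct first, then incorrect): P = W/t, W = Fd, x = vt²

- P = W/t: LHS [L^2 M T^-3], RHS [L^2 M T^-3] → correct ✓
- W = Fd: LHS [L^2 M T^-2], RHS [L^2 M T^-2] → correct ✓
- x = vt²: LHS [L], RHS [L T] → incorrect ✗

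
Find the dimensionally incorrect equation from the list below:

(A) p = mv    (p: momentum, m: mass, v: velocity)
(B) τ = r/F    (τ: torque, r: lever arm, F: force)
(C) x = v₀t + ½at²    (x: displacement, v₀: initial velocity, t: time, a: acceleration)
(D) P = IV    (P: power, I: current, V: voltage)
(B) τ = r/F

The equation (B) τ = r/F is dimensionally incorrect.

LHS (τ): [L^2 M T^-2]
RHS (r/F): [M^-1 T^2] ✗

The dimensions do not match. The other three equations balance.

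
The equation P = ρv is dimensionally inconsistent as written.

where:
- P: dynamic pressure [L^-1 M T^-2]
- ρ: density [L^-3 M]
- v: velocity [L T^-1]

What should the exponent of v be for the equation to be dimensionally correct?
The exponent of v should be 2: P = ρv^2

The LHS P has dimensions [L^-1 M T^-2]; v has dimensions [L T^-1].
As written, the RHS ρv (exponent 1 on v) has dimensions [L^-2 M T^-1], which does not match.
With exponent 2, the RHS ρv^2 has dimensions [L^-1 M T^-2], matching the LHS.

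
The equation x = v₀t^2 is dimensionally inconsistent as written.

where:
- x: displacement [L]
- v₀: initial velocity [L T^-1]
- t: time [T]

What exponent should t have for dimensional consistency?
The exponent of t should be 1: x = v₀t

The LHS x has dimensions [L]; t has dimensions [T].
As written, the RHS v₀t^2 (exponent 2 on t) has dimensions [L T], which does not match.
With exponent 1, the RHS v₀t has dimensions [L], matching the LHS.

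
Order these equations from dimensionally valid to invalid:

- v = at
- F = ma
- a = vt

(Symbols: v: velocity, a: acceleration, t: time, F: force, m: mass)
Dimensionally correct: v = at, F = ma
Dimensionally incorrect: a = vt
Ordered (correct first, then incorrect): v = at, F = ma, a = vt

- v = at: LHS [L T^-1], RHS [L T^-1] → correct ✓
- F = ma: LHS [L M T^-2], RHS [L M T^-2] → correct ✓
- a = vt: LHS [L T^-2], RHS [L] → incorrect ✗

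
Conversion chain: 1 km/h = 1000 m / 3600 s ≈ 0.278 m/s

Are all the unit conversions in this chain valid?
The chain is correct (no errors).

Correct: 1 km = 1000 m, 1 h = 3600 s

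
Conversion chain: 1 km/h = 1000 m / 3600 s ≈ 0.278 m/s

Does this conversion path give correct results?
The chain is correct (no errors).

Correct: 1 km = 1000 m, 1 h = 3600 s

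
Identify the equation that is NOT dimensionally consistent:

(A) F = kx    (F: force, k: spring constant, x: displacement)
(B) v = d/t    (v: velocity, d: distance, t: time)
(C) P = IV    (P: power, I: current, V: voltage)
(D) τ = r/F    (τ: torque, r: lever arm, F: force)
(D) τ = r/F

The equation (D) τ = r/F is dimensionally incorrect.

LHS (τ): [L^2 M T^-2]
RHS (r/F): [M^-1 T^2] ✗

The dimensions do not match. The other three equations balance.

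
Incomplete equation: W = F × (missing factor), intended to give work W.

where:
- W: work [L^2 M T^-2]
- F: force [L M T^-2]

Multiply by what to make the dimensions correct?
d (distance), dimensions [L]

W has dimensions [L^2 M T^-2] and F has dimensions [L M T^-2].
The missing factor must have dimensions [L^2 M T^-2] / [L M T^-2] = [L], i.e. distance (d).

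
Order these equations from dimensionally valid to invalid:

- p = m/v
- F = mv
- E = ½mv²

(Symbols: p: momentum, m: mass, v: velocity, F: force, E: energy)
Dimensionally correct: E = ½mv²
Dimensionally incorrect: p = m/v, F = mv
Ordered (correct first, then incorrect): E = ½mv², p = m/v, F = mv

- p = m/v: LHS [L M T^-1], RHS [L^-1 M T] → incorrect ✗
- F = mv: LHS [L M T^-2], RHS [L M T^-1] → incorrect ✗
- E = ½mv²: LHS [L^2 M T^-2], RHS [L^2 M T^-2] → correct ✓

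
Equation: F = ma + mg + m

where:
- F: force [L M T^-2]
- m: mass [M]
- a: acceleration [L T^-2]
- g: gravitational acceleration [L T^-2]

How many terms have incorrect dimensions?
1

LHS F: [L M T^-2]
- ma: [L M T^-2] ✓
- mg: [L M T^-2] ✓
- m: [M] ✗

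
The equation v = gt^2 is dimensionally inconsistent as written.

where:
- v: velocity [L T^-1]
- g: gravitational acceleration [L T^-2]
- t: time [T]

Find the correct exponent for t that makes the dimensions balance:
The exponent of t should be 1: v = gt

The LHS v has dimensions [L T^-1]; t has dimensions [T].
As written, the RHS gt^2 (exponent 2 on t) has dimensions [L], which does not match.
With exponent 1, the RHS gt has dimensions [L T^-1], matching the LHS.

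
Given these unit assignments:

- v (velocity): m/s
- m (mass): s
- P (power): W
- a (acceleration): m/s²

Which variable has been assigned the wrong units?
m

The variable m (mass) should have units kg, not s.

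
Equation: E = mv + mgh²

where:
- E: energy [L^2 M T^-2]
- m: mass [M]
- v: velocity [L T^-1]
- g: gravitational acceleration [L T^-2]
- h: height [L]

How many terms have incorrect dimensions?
2

LHS E: [L^2 M T^-2]
- mv: [L M T^-1] ✗
- mgh²: [L^3 M T^-2] ✗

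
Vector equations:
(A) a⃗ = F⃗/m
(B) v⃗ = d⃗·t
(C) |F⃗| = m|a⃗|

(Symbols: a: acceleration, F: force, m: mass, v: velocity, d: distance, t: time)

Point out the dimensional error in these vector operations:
(B) v⃗ = d⃗·t

(A) a⃗ = F⃗/m: LHS [L T^-2], RHS [L T^-2] ✓ — force (vector) divided by mass (scalar)
(B) v⃗ = d⃗·t: LHS [L T^-1], RHS [L T] ✗ — velocity is displacement per time; should be d⃗/t
(C) |F⃗| = m|a⃗|: LHS [L M T^-2], RHS [L M T^-2] ✓ — magnitudes of vectors are scalars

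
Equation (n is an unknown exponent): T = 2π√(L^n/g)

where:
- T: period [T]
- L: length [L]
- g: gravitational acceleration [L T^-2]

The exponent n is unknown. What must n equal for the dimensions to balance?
n = 1

T has dimensions [T]; L has dimensions [L].
With n = 1: 2π√(L^1/g) has dimensions [T], matching the LHS ✓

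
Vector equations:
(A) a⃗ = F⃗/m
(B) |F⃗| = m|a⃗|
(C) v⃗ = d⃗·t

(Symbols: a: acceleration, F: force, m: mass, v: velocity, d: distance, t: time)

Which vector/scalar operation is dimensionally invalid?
(C) v⃗ = d⃗·t

(A) a⃗ = F⃗/m: LHS [L T^-2], RHS [L T^-2] ✓ — force (vector) divided by mass (scalar)
(B) |F⃗| = m|a⃗|: LHS [L M T^-2], RHS [L M T^-2] ✓ — magnitudes of vectors are scalars
(C) v⃗ = d⃗·t: LHS [L T^-1], RHS [L T] ✗ — velocity is displacement per time; should be d⃗/t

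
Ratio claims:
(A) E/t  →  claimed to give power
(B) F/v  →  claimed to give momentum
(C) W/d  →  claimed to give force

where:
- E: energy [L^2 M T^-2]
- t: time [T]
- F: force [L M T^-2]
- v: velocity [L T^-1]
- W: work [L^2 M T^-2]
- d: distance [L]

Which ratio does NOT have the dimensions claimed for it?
(B) F/v does not give momentum

(A) E/t: [L^2 M T^-3] = power [L^2 M T^-3] ✓
(B) F/v: [M T^-1] ≠ momentum [L M T^-1] ✗
(C) W/d: [L M T^-2] = force [L M T^-2] ✓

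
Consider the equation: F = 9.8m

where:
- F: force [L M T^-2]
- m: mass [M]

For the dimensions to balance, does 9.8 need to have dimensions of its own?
Yes

F has dimensions [L M T^-2], while m alone has dimensions [M]. For the equation to balance, the factor 9.8 must carry dimensions [L T^-2] — it is a dimensional constant (a numerical value of a physical quantity with its units suppressed), not a pure number.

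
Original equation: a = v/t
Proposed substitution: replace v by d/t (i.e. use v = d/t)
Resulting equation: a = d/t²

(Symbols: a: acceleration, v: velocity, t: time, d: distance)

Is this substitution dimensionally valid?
Yes

[v] = [L T^-1] and [d/t] = [L T^-1]. These match, so the substitution replaces a quantity by one of the same dimensions and the result a = d/t² has LHS [L T^-2] vs RHS [L T^-2] — still consistent.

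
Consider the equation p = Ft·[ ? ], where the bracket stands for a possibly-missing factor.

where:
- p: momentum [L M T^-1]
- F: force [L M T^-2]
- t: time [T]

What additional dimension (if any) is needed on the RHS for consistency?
Nothing is missing — the bracketed factor must be dimensionless.

p has dimensions [L M T^-1] and Ft already has dimensions [L M T^-1], so p = Ft is dimensionally complete.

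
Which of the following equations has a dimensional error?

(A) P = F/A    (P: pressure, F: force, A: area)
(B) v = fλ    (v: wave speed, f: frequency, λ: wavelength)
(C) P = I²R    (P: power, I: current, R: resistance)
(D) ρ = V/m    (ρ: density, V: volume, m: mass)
(D) ρ = V/m

The equation (D) ρ = V/m is dimensionally incorrect.

LHS (ρ): [L^-3 M]
RHS (V/m): [L^3 M^-1] ✗

The dimensions do not match. The other three equations balance.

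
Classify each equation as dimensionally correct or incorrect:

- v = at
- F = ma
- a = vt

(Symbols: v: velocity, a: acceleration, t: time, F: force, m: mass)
Dimensionally correct: v = at, F = ma
Dimensionally incorrect: a = vt
Ordered (correct first, then incorrect): v = at, F = ma, a = vt

- v = at: LHS [L T^-1], RHS [L T^-1] → correct ✓
- F = ma: LHS [L M T^-2], RHS [L M T^-2] → correct ✓
- a = vt: LHS [L T^-2], RHS [L] → incorrect ✗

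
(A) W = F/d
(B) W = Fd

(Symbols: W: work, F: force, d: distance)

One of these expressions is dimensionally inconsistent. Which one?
(A)

(A) W = F/d: LHS [L^2 M T^-2], RHS [M T^-2] ✗
(B) W = Fd: LHS [L^2 M T^-2], RHS [L^2 M T^-2] ✓

Expression (A) W = F/d is dimensionally incorrect.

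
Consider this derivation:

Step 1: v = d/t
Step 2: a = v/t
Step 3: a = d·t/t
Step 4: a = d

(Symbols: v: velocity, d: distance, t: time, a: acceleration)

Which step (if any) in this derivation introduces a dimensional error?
Step 3

Step 1: v = d/t → LHS [L T^-1], RHS [L T^-1] ✓
Step 2: a = v/t → LHS [L T^-2], RHS [L T^-2] ✓
Step 3: a = d·t/t → LHS [L T^-2], RHS [L] ✗

The first dimensional inconsistency appears in step 3: a = d·t/t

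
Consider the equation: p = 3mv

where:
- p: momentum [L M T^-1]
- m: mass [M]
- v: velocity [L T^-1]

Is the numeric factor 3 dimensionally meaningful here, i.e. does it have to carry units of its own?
No

p has dimensions [L M T^-1] and mv already has dimensions [L M T^-1], so the equation balances without 3 contributing any dimensions. 3 is a pure (dimensionless) number; changing or removing it would not affect dimensional consistency.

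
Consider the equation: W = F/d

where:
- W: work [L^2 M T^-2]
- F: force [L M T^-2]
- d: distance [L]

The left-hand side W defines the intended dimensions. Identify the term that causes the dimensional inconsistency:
The right-hand side term F/d

W has dimensions [L^2 M T^-2], but F/d has dimensions [M T^-2], so the term F/d is dimensionally wrong for W.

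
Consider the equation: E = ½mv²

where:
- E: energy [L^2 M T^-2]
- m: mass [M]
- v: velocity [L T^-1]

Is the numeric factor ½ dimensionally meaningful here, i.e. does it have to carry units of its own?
No

E has dimensions [L^2 M T^-2] and mv² already has dimensions [L^2 M T^-2], so the equation balances without ½ contributing any dimensions. ½ is a pure (dimensionless) number; changing or removing it would not affect dimensional consistency.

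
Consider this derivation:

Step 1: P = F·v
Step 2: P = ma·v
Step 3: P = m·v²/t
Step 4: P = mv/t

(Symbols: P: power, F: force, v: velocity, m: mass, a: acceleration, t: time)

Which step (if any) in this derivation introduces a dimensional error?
Step 4

Step 1: P = F·v → LHS [L^2 M T^-3], RHS [L^2 M T^-3] ✓
Step 2: P = ma·v → LHS [L^2 M T^-3], RHS [L^2 M T^-3] ✓
Step 3: P = m·v²/t → LHS [L^2 M T^-3], RHS [L^2 M T^-3] ✓
Step 4: P = mv/t → LHS [L^2 M T^-3], RHS [L M T^-2] ✗

The first dimensional inconsistency appears in step 4: P = mv/t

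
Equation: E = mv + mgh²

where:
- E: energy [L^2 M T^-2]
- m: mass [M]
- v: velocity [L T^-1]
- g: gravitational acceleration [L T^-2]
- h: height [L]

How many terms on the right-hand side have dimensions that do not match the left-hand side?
2

LHS E: [L^2 M T^-2]
- mv: [L M T^-1] ✗
- mgh²: [L^3 M T^-2] ✗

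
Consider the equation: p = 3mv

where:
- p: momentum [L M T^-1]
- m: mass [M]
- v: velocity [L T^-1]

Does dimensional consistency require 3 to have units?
No

p has dimensions [L M T^-1] and mv already has dimensions [L M T^-1], so the equation balances without 3 contributing any dimensions. 3 is a pure (dimensionless) number; changing or removing it would not affect dimensional consistency.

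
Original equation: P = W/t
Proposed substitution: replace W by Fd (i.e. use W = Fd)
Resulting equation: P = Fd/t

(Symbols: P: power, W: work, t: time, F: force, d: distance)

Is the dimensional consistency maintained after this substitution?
Yes

[W] = [L^2 M T^-2] and [Fd] = [L^2 M T^-2]. These match, so the substitution replaces a quantity by one of the same dimensions and the result P = Fd/t has LHS [L^2 M T^-3] vs RHS [L^2 M T^-3] — still consistent.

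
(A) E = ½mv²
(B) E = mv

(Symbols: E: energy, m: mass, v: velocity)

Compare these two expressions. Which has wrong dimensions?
(B)

(A) E = ½mv²: LHS [L^2 M T^-2], RHS [L^2 M T^-2] ✓
(B) E = mv: LHS [L^2 M T^-2], RHS [L M T^-1] ✗

Expression (B) E = mv is dimensionally incorrect.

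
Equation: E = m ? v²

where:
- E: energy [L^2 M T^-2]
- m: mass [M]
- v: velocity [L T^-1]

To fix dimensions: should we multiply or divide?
multiplication (×): E = m × v²

E [L^2 M T^-2]; m [M]; v² [L^2 T^-2].
m × v² → [L^2 M T^-2] ✓
m ÷ v² → [L^-2 M T^2] ✗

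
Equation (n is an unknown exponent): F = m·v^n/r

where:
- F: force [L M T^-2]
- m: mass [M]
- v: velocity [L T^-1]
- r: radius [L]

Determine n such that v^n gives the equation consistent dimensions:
n = 2

F has dimensions [L M T^-2]; v has dimensions [L T^-1].
The rest of the RHS has dimensions [L^-1 M], so v^n must supply [L^2 T^-2].
With n = 2: m·v^2/r has dimensions [L M T^-2], matching the LHS ✓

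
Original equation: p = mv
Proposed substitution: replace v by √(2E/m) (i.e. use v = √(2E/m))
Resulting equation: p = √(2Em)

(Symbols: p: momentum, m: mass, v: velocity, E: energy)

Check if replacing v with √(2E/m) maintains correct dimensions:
Yes

[v] = [L T^-1] and [√(2E/m)] = [L T^-1]. These match, so the substitution replaces a quantity by one of the same dimensions and the result p = √(2Em) has LHS [L M T^-1] vs RHS [L M T^-1] — still consistent.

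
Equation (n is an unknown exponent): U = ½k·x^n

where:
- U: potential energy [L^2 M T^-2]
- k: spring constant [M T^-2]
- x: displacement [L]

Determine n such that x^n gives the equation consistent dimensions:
n = 2

U has dimensions [L^2 M T^-2]; x has dimensions [L].
The rest of the RHS has dimensions [M T^-2], so x^n must supply [L^2].
With n = 2: ½k·x^2 has dimensions [L^2 M T^-2], matching the LHS ✓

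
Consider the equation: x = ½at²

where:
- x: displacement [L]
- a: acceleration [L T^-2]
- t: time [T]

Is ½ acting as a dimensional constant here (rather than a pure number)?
No

x has dimensions [L] and at² already has dimensions [L], so the equation balances without ½ contributing any dimensions. ½ is a pure (dimensionless) number; changing or removing it would not affect dimensional consistency.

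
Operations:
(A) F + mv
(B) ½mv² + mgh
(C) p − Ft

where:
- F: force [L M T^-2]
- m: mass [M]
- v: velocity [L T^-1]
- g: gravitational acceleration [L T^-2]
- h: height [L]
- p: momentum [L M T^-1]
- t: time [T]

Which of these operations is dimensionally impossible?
(A) F + mv

(A) F + mv: F [L M T^-2] and mv [L M T^-1] — different dimensions cannot be added/subtracted ✗
(B) ½mv² + mgh: ½mv² [L^2 M T^-2] and mgh [L^2 M T^-2] — same dimensions ✓
(C) p − Ft: p [L M T^-1] and Ft [L M T^-1] — same dimensions ✓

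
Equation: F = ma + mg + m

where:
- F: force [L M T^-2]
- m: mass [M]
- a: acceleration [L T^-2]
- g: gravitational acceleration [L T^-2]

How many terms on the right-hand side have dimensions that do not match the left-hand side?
1

LHS F: [L M T^-2]
- ma: [L M T^-2] ✓
- mg: [L M T^-2] ✓
- m: [M] ✗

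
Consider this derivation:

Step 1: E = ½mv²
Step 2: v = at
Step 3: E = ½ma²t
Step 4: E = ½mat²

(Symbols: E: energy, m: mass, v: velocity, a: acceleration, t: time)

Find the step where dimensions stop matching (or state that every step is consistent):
Step 3

Step 1: E = ½mv² → LHS [L^2 M T^-2], RHS [L^2 M T^-2] ✓
Step 2: v = at → LHS [L T^-1], RHS [L T^-1] ✓
Step 3: E = ½ma²t → LHS [L^2 M T^-2], RHS [L^2 M T^-3] ✗

The first dimensional inconsistency appears in step 3: E = ½ma²t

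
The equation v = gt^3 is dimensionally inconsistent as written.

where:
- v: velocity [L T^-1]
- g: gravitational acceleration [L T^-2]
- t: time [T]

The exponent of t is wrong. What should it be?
The exponent of t should be 1: v = gt

The LHS v has dimensions [L T^-1]; t has dimensions [T].
As written, the RHS gt^3 (exponent 3 on t) has dimensions [L T], which does not match.
With exponent 1, the RHS gt has dimensions [L T^-1], matching the LHS.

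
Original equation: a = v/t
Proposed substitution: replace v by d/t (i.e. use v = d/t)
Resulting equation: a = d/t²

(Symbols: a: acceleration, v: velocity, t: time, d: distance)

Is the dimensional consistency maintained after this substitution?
Yes

[v] = [L T^-1] and [d/t] = [L T^-1]. These match, so the substitution replaces a quantity by one of the same dimensions and the result a = d/t² has LHS [L T^-2] vs RHS [L T^-2] — still consistent.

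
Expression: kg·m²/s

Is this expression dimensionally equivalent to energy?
No

The expression kg·m²/s has dimensions [L^2 M T^-1], but energy has dimensions [L^2 M T^-2].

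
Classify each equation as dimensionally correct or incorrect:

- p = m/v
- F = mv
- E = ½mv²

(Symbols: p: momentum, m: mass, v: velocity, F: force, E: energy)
Dimensionally correct: E = ½mv²
Dimensionally incorrect: p = m/v, F = mv
Ordered (correct first, then incorrect): E = ½mv², p = m/v, F = mv

- p = m/v: LHS [L M T^-1], RHS [L^-1 M T] → incorrect ✗
- F = mv: LHS [L M T^-2], RHS [L M T^-1] → incorrect ✗
- E = ½mv²: LHS [L^2 M T^-2], RHS [L^2 M T^-2] → correct ✓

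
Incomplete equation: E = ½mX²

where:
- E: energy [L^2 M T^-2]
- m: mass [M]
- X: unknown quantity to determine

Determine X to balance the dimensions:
X = v (velocity), dimensions [L T^-1]

E has dimensions [L^2 M T^-2]; the rest of the RHS (½m) has dimensions [M].
So X² must have dimensions [L^2 T^-2], i.e. X has dimensions [L T^-1] — X = v (velocity).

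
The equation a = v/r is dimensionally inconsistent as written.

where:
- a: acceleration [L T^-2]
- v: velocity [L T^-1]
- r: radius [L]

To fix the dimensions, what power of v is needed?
The exponent of v should be 2: a = v^2/r

The LHS a has dimensions [L T^-2]; v has dimensions [L T^-1].
As written, the RHS v/r (exponent 1 on v) has dimensions [T^-1], which does not match.
With exponent 2, the RHS v^2/r has dimensions [L T^-2], matching the LHS.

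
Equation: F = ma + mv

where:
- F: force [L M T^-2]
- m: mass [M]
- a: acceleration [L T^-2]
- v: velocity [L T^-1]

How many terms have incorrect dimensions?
1

LHS F: [L M T^-2]
- ma: [L M T^-2] ✓
- mv: [L M T^-1] ✗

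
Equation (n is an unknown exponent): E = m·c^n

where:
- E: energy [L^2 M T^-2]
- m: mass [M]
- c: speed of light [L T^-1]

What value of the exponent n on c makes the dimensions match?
n = 2

E has dimensions [L^2 M T^-2]; c has dimensions [L T^-1].
The rest of the RHS has dimensions [M], so c^n must supply [L^2 T^-2].
With n = 2: m·c^2 has dimensions [L^2 M T^-2], matching the LHS ✓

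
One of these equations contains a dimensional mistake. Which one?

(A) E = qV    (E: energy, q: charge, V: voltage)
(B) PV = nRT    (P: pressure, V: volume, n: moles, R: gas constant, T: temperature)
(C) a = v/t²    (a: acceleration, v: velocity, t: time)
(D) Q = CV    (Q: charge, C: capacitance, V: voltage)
(C) a = v/t²

The equation (C) a = v/t² is dimensionally incorrect.

LHS (a): [L T^-2]
RHS (v/t²): [L T^-3] ✗

The dimensions do not match. The other three equations balance.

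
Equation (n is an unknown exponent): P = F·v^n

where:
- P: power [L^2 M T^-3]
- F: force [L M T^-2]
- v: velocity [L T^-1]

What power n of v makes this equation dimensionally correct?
n = 1

P has dimensions [L^2 M T^-3]; v has dimensions [L T^-1].
The rest of the RHS has dimensions [L M T^-2], so v^n must supply [L T^-1].
With n = 1: F·v^1 has dimensions [L^2 M T^-3], matching the LHS ✓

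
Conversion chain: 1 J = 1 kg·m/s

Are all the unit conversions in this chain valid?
The chain is incorrect (it contains an error).

Incorrect: Joule is kg·m²/s², not kg·m/s (that is momentum)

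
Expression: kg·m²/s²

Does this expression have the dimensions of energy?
Yes

The expression kg·m²/s² has dimensions [L^2 M T^-2], which is exactly energy [L^2 M T^-2].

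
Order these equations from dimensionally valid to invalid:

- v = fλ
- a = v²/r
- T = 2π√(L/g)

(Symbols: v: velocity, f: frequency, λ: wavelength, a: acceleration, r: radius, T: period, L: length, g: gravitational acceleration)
Dimensionally correct: v = fλ, a = v²/r, T = 2π√(L/g)
Dimensionally incorrect: none
Ordered (correct first, then incorrect): v = fλ, a = v²/r, T = 2π√(L/g)

- v = fλ: LHS [L T^-1], RHS [L T^-1] → correct ✓
- a = v²/r: LHS [L T^-2], RHS [L T^-2] → correct ✓
- T = 2π√(L/g): LHS [T], RHS [T] → correct ✓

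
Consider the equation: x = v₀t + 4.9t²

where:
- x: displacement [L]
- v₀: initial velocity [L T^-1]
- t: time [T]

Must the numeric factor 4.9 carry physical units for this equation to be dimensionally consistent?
Yes

x has dimensions [L], while t² alone has dimensions [T^2]. For the equation to balance, the factor 4.9 must carry dimensions [L T^-2] — it is a dimensional constant (a numerical value of a physical quantity with its units suppressed), not a pure number.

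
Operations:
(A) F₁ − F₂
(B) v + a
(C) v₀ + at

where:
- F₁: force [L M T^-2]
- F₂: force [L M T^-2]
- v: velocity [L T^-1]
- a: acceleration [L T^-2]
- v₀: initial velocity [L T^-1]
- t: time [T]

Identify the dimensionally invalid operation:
(B) v + a

(A) F₁ − F₂: F₁ [L M T^-2] and F₂ [L M T^-2] — same dimensions ✓
(B) v + a: v [L T^-1] and a [L T^-2] — different dimensions cannot be added/subtracted ✗
(C) v₀ + at: v₀ [L T^-1] and at [L T^-1] — same dimensions ✓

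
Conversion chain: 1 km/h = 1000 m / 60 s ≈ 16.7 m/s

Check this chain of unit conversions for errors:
The chain is incorrect (it contains an error).

Incorrect: 1 h = 3600 s, not 60 s (1 km/h ≈ 0.278 m/s)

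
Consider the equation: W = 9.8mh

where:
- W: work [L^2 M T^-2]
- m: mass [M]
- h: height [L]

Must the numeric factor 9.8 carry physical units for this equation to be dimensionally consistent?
Yes

W has dimensions [L^2 M T^-2], while mh alone has dimensions [L M]. For the equation to balance, the factor 9.8 must carry dimensions [L T^-2] — it is a dimensional constant (a numerical value of a physical quantity with its units suppressed), not a pure number.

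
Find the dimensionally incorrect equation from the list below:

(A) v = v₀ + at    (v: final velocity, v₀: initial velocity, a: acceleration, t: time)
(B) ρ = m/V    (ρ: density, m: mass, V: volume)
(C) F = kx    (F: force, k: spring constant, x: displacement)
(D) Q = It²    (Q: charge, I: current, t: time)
(D) Q = It²

The equation (D) Q = It² is dimensionally incorrect.

LHS (Q): [I T]
RHS (It²): [I T^2] ✗

The dimensions do not match. The other three equations balance.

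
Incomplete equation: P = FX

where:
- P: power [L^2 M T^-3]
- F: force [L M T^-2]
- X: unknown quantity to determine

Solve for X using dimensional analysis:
X = v (velocity), dimensions [L T^-1]

P has dimensions [L^2 M T^-3]; the rest of the RHS (F) has dimensions [L M T^-2].
So X must have dimensions [L T^-1] — X = v (velocity).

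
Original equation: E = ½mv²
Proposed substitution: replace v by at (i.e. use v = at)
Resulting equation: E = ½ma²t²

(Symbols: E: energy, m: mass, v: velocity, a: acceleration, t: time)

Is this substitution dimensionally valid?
Yes

[v] = [L T^-1] and [at] = [L T^-1]. These match, so the substitution replaces a quantity by one of the same dimensions and the result E = ½ma²t² has LHS [L^2 M T^-2] vs RHS [L^2 M T^-2] — still consistent.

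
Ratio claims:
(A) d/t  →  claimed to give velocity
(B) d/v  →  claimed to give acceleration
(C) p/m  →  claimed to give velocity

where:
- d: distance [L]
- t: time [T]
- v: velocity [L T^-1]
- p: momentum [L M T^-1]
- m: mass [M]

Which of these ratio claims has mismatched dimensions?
(B) d/v does not give acceleration

(A) d/t: [L T^-1] = velocity [L T^-1] ✓
(B) d/v: [T] ≠ acceleration [L T^-2] ✗
(C) p/m: [L T^-1] = velocity [L T^-1] ✓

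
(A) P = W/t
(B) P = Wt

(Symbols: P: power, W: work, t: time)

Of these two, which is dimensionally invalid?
(B)

(A) P = W/t: LHS [L^2 M T^-3], RHS [L^2 M T^-3] ✓
(B) P = Wt: LHS [L^2 M T^-3], RHS [L^2 M T^-1] ✗

Expression (B) P = Wt is dimensionally incorrect.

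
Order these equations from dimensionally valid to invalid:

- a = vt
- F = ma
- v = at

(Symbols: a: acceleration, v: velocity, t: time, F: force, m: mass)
Dimensionally correct: F = ma, v = at
Dimensionally incorrect: a = vt
Ordered (correct first, then incorrect): F = ma, v = at, a = vt

- a = vt: LHS [L T^-2], RHS [L] → incorrect ✗
- F = ma: LHS [L M T^-2], RHS [L M T^-2] → correct ✓
- v = at: LHS [L T^-1], RHS [L T^-1] → correct ✓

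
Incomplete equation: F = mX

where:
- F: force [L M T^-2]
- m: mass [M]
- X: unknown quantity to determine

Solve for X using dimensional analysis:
X = a (acceleration), dimensions [L T^-2]

F has dimensions [L M T^-2]; the rest of the RHS (m) has dimensions [M].
So X must have dimensions [L T^-2] — X = a (acceleration).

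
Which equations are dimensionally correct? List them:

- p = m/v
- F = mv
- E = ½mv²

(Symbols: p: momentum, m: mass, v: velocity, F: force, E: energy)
Dimensionally correct: E = ½mv²
Dimensionally incorrect: p = m/v, F = mv
Ordered (correct first, then incorrect): E = ½mv², p = m/v, F = mv

- p = m/v: LHS [L M T^-1], RHS [L^-1 M T] → incorrect ✗
- F = mv: LHS [L M T^-2], RHS [L M T^-1] → incorrect ✗
- E = ½mv²: LHS [L^2 M T^-2], RHS [L^2 M T^-2] → correct ✓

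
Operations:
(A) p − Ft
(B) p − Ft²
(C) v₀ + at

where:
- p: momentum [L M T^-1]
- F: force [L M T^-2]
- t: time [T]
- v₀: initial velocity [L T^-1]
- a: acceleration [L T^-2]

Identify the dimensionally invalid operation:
(B) p − Ft²

(A) p − Ft: p [L M T^-1] and Ft [L M T^-1] — same dimensions ✓
(B) p − Ft²: p [L M T^-1] and Ft² [L M] — different dimensions cannot be added/subtracted ✗
(C) v₀ + at: v₀ [L T^-1] and at [L T^-1] — same dimensions ✓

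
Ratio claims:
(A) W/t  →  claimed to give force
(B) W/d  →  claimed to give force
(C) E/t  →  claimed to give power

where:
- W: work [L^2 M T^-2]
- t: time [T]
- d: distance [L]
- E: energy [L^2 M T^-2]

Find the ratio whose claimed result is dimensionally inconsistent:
(A) W/t does not give force

(A) W/t: [L^2 M T^-3] ≠ force [L M T^-2] ✗
(B) W/d: [L M T^-2] = force [L M T^-2] ✓
(C) E/t: [L^2 M T^-3] = power [L^2 M T^-3] ✓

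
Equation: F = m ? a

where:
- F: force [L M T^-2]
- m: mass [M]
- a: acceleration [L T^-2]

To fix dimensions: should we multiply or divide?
multiplication (×): F = m × a

F [L M T^-2]; m [M]; a [L T^-2].
m × a → [L M T^-2] ✓
m ÷ a → [L^-1 M T^2] ✗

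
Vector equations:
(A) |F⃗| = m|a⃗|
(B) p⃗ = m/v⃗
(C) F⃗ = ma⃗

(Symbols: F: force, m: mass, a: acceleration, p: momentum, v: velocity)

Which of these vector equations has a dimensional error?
(B) p⃗ = m/v⃗

(A) |F⃗| = m|a⃗|: LHS [L M T^-2], RHS [L M T^-2] ✓ — magnitudes of vectors are scalars
(B) p⃗ = m/v⃗: LHS [L M T^-1], RHS [L^-1 M T] ✗ — momentum is mass times velocity; should be mv⃗ (and division by a vector is undefined)
(C) F⃗ = ma⃗: LHS [L M T^-2], RHS [L M T^-2] ✓ — Force and acceleration are vectors, mass is a scalar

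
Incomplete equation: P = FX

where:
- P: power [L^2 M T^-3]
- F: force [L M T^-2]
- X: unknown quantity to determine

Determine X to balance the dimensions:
X = v (velocity), dimensions [L T^-1]

P has dimensions [L^2 M T^-3]; the rest of the RHS (F) has dimensions [L M T^-2].
So X must have dimensions [L T^-1] — X = v (velocity).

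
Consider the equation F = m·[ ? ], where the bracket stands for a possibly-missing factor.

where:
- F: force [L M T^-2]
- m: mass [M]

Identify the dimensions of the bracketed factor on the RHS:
[L T^-2] — acceleration (e.g. a)

F has dimensions [L M T^-2]; m has dimensions [M].
The bracketed factor must supply [L M T^-2] / [M] = [L T^-2].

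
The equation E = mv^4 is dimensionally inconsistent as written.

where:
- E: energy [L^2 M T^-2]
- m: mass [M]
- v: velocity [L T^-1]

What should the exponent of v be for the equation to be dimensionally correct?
The exponent of v should be 2: E = mv^2

The LHS E has dimensions [L^2 M T^-2]; v has dimensions [L T^-1].
As written, the RHS mv^4 (exponent 4 on v) has dimensions [L^4 M T^-4], which does not match.
With exponent 2, the RHS mv^2 has dimensions [L^2 M T^-2], matching the LHS.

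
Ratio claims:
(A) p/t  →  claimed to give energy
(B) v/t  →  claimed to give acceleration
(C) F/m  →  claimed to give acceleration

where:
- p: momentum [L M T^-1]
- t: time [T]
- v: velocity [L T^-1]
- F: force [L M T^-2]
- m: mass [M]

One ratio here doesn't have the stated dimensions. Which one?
(A) p/t does not give energy

(A) p/t: [L M T^-2] ≠ energy [L^2 M T^-2] ✗
(B) v/t: [L T^-2] = acceleration [L T^-2] ✓
(C) F/m: [L T^-2] = acceleration [L T^-2] ✓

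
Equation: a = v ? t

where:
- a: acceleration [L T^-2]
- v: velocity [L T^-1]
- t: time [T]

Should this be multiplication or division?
division (÷): a = v ÷ t

a [L T^-2]; v [L T^-1]; t [T].
v × t → [L] ✗
v ÷ t → [L T^-2] ✓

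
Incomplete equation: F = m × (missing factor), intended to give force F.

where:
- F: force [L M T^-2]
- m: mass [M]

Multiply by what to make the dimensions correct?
a (acceleration), dimensions [L T^-2]

F has dimensions [L M T^-2] and m has dimensions [M].
The missing factor must have dimensions [L M T^-2] / [M] = [L T^-2], i.e. acceleration (a).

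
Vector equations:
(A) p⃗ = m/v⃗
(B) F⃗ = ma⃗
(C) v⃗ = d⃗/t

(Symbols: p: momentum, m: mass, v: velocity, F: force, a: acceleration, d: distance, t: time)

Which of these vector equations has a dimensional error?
(A) p⃗ = m/v⃗

(A) p⃗ = m/v⃗: LHS [L M T^-1], RHS [L^-1 M T] ✗ — momentum is mass times velocity; should be mv⃗ (and division by a vector is undefined)
(B) F⃗ = ma⃗: LHS [L M T^-2], RHS [L M T^-2] ✓ — Force and acceleration are vectors, mass is a scalar
(C) v⃗ = d⃗/t: LHS [L T^-1], RHS [L T^-1] ✓ — displacement (vector) divided by time (scalar)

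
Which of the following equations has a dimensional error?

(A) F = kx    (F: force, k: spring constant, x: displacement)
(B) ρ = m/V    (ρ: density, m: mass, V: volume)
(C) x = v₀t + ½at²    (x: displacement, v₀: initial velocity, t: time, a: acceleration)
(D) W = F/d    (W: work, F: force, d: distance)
(D) W = F/d

The equation (D) W = F/d is dimensionally incorrect.

LHS (W): [L^2 M T^-2]
RHS (F/d): [M T^-2] ✗

The dimensions do not match. The other three equations balance.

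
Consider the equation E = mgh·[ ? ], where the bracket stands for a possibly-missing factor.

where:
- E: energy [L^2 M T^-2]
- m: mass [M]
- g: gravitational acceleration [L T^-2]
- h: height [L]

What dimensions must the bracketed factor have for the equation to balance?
Nothing is missing — the bracketed factor must be dimensionless.

E has dimensions [L^2 M T^-2] and mgh already has dimensions [L^2 M T^-2], so E = mgh is dimensionally complete.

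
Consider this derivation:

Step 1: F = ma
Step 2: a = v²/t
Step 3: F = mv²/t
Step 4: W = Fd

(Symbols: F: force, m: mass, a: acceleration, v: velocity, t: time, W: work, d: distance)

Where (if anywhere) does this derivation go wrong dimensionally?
Step 2

Step 1: F = ma → LHS [L M T^-2], RHS [L M T^-2] ✓
Step 2: a = v²/t → LHS [L T^-2], RHS [L^2 T^-3] ✗

The first dimensional inconsistency appears in step 2: a = v²/t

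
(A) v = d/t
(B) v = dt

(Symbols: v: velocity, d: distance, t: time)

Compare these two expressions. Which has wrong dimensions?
(B)

(A) v = d/t: LHS [L T^-1], RHS [L T^-1] ✓
(B) v = dt: LHS [L T^-1], RHS [L T] ✗

Expression (B) v = dt is dimensionally incorrect.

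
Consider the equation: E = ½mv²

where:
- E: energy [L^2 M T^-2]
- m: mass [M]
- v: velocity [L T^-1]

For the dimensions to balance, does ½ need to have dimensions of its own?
No

E has dimensions [L^2 M T^-2] and mv² already has dimensions [L^2 M T^-2], so the equation balances without ½ contributing any dimensions. ½ is a pure (dimensionless) number; changing or removing it would not affect dimensional consistency.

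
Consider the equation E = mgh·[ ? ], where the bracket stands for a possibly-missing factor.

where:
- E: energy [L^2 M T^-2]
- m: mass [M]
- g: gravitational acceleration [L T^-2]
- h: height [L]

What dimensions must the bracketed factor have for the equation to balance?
Nothing is missing — the bracketed factor must be dimensionless.

E has dimensions [L^2 M T^-2] and mgh already has dimensions [L^2 M T^-2], so E = mgh is dimensionally complete.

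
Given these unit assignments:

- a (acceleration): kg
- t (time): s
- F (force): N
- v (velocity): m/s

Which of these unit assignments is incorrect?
a

The variable a (acceleration) should have units m/s², not kg.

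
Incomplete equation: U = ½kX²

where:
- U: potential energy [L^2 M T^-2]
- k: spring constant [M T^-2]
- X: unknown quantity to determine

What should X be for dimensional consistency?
X = x (displacement), dimensions [L]

U has dimensions [L^2 M T^-2]; the rest of the RHS (½k) has dimensions [M T^-2].
So X² must have dimensions [L^2], i.e. X has dimensions [L] — X = x (displacement).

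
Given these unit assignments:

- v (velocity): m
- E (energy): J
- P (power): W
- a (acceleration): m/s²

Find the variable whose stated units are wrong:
v

The variable v (velocity) should have units m/s, not m.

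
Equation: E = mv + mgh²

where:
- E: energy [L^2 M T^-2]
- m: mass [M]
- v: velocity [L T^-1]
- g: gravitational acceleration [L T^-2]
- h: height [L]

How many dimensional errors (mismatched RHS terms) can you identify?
2

LHS E: [L^2 M T^-2]
- mv: [L M T^-1] ✗
- mgh²: [L^3 M T^-2] ✗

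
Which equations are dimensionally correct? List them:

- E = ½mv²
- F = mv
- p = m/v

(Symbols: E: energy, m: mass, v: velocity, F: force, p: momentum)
Dimensionally correct: E = ½mv²
Dimensionally incorrect: F = mv, p = m/v
Ordered (correct first, then incorrect): E = ½mv², F = mv, p = m/v

- E = ½mv²: LHS [L^2 M T^-2], RHS [L^2 M T^-2] → correct ✓
- F = mv: LHS [L M T^-2], RHS [L M T^-1] → incorrect ✗
- p = m/v: LHS [L M T^-1], RHS [L^-1 M T] → incorrect ✗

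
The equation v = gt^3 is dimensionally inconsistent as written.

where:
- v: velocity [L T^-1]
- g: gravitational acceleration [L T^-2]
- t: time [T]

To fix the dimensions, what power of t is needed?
The exponent of t should be 1: v = gt

The LHS v has dimensions [L T^-1]; t has dimensions [T].
As written, the RHS gt^3 (exponent 3 on t) has dimensions [L T], which does not match.
With exponent 1, the RHS gt has dimensions [L T^-1], matching the LHS.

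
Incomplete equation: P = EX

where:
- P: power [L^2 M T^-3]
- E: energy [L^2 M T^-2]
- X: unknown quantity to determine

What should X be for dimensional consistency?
X = f (inverse time / frequency (1/t)), dimensions [T^-1]

P has dimensions [L^2 M T^-3]; the rest of the RHS (E) has dimensions [L^2 M T^-2].
So X must have dimensions [T^-1] — X = f (inverse time / frequency (1/t)).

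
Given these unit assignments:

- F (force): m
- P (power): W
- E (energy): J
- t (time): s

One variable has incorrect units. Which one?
F

The variable F (force) should have units N, not m.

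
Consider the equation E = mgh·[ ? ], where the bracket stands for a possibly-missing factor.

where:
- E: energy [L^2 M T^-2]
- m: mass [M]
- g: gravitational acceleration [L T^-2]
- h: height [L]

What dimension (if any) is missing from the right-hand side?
Nothing is missing — the bracketed factor must be dimensionless.

E has dimensions [L^2 M T^-2] and mgh already has dimensions [L^2 M T^-2], so E = mgh is dimensionally complete.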